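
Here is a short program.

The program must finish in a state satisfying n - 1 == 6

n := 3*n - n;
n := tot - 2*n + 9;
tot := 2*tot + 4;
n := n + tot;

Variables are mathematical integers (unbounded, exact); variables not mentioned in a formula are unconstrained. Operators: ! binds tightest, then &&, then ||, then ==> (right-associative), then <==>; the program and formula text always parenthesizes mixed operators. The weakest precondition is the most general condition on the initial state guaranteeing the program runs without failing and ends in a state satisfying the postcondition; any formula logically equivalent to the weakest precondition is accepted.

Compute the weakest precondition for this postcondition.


Working backward. After the program, the postcondition n - 1 == 6 must hold; in canonical form it is n == 7.
Before n := n + tot: n + tot == 7
Before tot := 2*tot + 4: n + 2*tot == 3
Before n := tot - 2*n + 9: 3*tot == 2*n - 6
Before n := 3*n - n: 3*tot == 4*n - 6
Answer: WP = 3*tot == 4*n - 6


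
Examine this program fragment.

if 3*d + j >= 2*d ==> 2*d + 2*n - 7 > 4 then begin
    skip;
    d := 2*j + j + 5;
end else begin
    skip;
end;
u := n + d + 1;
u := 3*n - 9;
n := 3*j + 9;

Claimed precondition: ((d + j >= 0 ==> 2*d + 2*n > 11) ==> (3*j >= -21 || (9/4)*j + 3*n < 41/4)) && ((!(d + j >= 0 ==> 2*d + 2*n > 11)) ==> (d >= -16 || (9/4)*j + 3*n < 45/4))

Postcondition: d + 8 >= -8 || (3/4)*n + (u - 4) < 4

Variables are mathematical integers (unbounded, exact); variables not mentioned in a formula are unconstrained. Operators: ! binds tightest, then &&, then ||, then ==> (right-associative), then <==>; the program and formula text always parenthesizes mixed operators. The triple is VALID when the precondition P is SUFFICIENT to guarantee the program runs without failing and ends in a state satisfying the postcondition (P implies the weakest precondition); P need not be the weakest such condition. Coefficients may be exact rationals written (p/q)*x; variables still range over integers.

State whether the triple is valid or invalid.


Working backward. After the program, the postcondition d + 8 >= -8 || (3/4)*n + (u - 4) < 4 must hold; in canonical form it is d >= -16 || (3/4)*n + u < 8.
Before n := 3*j + 9: d >= -16 || (9/4)*j + u < 5/4
Before u := 3*n - 9: d >= -16 || (9/4)*j + 3*n < 41/4
Before u := n + d + 1: d >= -16 || (9/4)*j + 3*n < 41/4
Then branch requires 3*j >= -21 || (9/4)*j + 3*n < 41/4; else branch requires d >= -16 || (9/4)*j + 3*n < 41/4.
Before the if: ((d + j >= 0 ==> 2*d + 2*n > 11) ==> (3*j >= -21 || (9/4)*j + 3*n < 41/4)) && ((!(d + j >= 0 ==> 2*d + 2*n > 11)) ==> (d >= -16 || (9/4)*j + 3*n < 41/4))
The weakest precondition is ((d + j >= 0 ==> 2*d + 2*n > 11) ==> (3*j >= -21 || (9/4)*j + 3*n < 41/4)) && ((!(d + j >= 0 ==> 2*d + 2*n > 11)) ==> (d >= -16 || (9/4)*j + 3*n < 41/4)).
Check whether ((d + j >= 0 ==> 2*d + 2*n > 11) ==> (3*j >= -21 || (9/4)*j + 3*n < 41/4)) && ((!(d + j >= 0 ==> 2*d + 2*n > 11)) ==> (d >= -16 || (9/4)*j + 3*n < 45/4)) implies it.
Countermodel: at the initial state d = -18, j = 18, n = -10, the precondition holds but the weakest precondition fails.
Answer: invalid


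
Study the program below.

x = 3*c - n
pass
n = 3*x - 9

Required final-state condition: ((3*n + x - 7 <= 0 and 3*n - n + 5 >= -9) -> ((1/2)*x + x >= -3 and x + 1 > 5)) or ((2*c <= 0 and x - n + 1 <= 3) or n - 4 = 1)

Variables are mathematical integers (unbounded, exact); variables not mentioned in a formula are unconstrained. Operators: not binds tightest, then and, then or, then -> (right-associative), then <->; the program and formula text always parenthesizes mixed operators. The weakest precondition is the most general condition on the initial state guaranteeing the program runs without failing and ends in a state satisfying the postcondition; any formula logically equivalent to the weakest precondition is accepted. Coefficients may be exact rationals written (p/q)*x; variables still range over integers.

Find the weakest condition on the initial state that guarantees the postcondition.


Working backward. After the program, the postcondition ((3*n + x - 7 <= 0 and 3*n - n + 5 >= -9) -> ((1/2)*x + x >= -3 and x + 1 > 5)) or ((2*c <= 0 and x - n + 1 <= 3) or n - 4 = 1) must hold; in canonical form it is ((3*n + x <= 7 and 2*n >= -14) -> ((3/2)*x >= -3 and x > 4)) or (2*c <= 0 and x <= n + 2) or n = 5.
Before n := 3*x - 9: ((10*x <= 34 and 6*x >= 4) -> ((3/2)*x >= -3 and x > 4)) or (2*c <= 0 and 2*x >= 7) or 3*x = 14
Before skip: ((10*x <= 34 and 6*x >= 4) -> ((3/2)*x >= -3 and x > 4)) or (2*c <= 0 and 2*x >= 7) or 3*x = 14
Before x := 3*c - n: ((30*c <= 10*n + 34 and 18*c >= 6*n + 4) -> ((9/2)*c >= (3/2)*n - 3 and 3*c > n + 4)) or (2*c <= 0 and 6*c >= 2*n + 7) or 9*c = 3*n + 14
Answer: WP = ((30*c <= 10*n + 34 and 18*c >= 6*n + 4) -> ((9/2)*c >= (3/2)*n - 3 and 3*c > n + 4)) or (2*c <= 0 and 6*c >= 2*n + 7) or 9*c = 3*n + 14


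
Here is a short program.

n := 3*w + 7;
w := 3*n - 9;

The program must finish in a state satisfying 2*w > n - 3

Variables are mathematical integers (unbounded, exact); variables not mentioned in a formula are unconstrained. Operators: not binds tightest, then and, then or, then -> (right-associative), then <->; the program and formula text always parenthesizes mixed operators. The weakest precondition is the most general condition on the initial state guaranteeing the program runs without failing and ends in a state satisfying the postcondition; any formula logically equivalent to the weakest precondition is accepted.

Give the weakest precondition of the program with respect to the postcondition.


Working backward. After the program, 2*w > n - 3 must hold.
Before w := 3*n - 9: 5*n > 15
Before n := 3*w + 7: 15*w > -20
Answer: WP = 15*w > -20


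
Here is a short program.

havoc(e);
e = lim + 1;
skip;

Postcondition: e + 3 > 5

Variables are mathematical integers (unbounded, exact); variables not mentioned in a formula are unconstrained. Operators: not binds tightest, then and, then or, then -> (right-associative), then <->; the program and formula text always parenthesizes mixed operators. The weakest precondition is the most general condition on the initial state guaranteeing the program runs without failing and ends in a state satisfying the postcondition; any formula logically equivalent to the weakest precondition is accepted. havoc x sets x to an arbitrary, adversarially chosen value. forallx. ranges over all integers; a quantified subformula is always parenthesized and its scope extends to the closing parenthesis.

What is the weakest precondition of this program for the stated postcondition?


Working backward. After the program, the postcondition e + 3 > 5 must hold; in canonical form it is e > 2.
Before skip: e > 2
Before e := lim + 1: lim > 1
Before havoc e: lim > 1
Answer: WP = lim > 1


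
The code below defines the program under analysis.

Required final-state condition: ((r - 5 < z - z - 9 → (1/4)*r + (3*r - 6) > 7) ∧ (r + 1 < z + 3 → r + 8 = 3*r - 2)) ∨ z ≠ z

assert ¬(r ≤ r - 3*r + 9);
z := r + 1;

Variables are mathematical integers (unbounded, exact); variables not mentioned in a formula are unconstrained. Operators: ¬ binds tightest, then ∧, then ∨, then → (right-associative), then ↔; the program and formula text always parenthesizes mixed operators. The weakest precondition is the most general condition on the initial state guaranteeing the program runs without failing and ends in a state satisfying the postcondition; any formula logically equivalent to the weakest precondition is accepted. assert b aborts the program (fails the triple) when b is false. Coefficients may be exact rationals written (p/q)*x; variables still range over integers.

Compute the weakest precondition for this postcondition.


Working backward. After the program, the postcondition ((r - 5 < z - z - 9 → (1/4)*r + (3*r - 6) > 7) ∧ (r + 1 < z + 3 → r + 8 = 3*r - 2)) ∨ z ≠ z must hold; in canonical form it is (r < -4 → (13/4)*r > 13) ∧ (r < z + 2 → 2*r = 10).
Before z := r + 1: (r < -4 → (13/4)*r > 13) ∧ 2*r = 10
Before assert ¬(r ≤ r - 3*r + 9): (¬(3*r ≤ 9)) ∧ (r < -4 → (13/4)*r > 13) ∧ 2*r = 10
Answer: WP = (¬(3*r ≤ 9)) ∧ (r < -4 → (13/4)*r > 13) ∧ 2*r = 10


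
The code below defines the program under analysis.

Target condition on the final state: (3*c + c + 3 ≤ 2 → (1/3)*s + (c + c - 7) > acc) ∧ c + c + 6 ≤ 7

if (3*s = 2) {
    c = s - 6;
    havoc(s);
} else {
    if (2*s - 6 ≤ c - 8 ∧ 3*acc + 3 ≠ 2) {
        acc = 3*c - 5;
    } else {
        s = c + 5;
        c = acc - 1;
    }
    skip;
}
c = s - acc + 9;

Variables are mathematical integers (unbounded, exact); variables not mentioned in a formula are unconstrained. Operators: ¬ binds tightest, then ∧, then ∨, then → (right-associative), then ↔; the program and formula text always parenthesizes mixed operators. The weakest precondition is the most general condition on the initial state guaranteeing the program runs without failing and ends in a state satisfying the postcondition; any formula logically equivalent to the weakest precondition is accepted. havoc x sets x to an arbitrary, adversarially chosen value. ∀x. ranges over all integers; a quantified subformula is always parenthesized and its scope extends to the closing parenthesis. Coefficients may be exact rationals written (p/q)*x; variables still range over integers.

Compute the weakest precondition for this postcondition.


Working backward. After the program, the postcondition (3*c + c + 3 ≤ 2 → (1/3)*s + (c + c - 7) > acc) ∧ c + c + 6 ≤ 7 must hold; in canonical form it is (4*c ≤ -1 → 2*c + (1/3)*s > acc + 7) ∧ 2*c ≤ 1.
Before c := s - acc + 9: (4*s ≤ 4*acc - 37 → (7/3)*s > 3*acc - 11) ∧ 2*s ≤ 2*acc - 17
Then branch requires ∀s_1. ((4*s_1 ≤ 4*acc - 37 → (7/3)*s_1 > 3*acc - 11) ∧ 2*s_1 ≤ 2*acc - 17); else branch requires ((2*s ≤ c - 2 ∧ 3*acc ≠ -1) → ((4*s ≤ 12*c - 57 → (7/3)*s > 9*c - 26) ∧ 2*s ≤ 6*c - 27)) ∧ ((¬(2*s ≤ c - 2 ∧ 3*acc ≠ -1)) → ((4*c ≤ 4*acc - 57 → (7/3)*c > 3*acc - 68/3) ∧ 2*c ≤ 2*acc - 27)).
Before the if: (3*s = 2 → (∀s_1. ((4*s_1 ≤ 4*acc - 37 → (7/3)*s_1 > 3*acc - 11) ∧ 2*s_1 ≤ 2*acc - 17))) ∧ ((¬(3*s = 2)) → (((2*s ≤ c - 2 ∧ 3*acc ≠ -1) → ((4*s ≤ 12*c - 57 → (7/3)*s > 9*c - 26) ∧ 2*s ≤ 6*c - 27)) ∧ ((¬(2*s ≤ c - 2 ∧ 3*acc ≠ -1)) → ((4*c ≤ 4*acc - 57 → (7/3)*c > 3*acc - 68/3) ∧ 2*c ≤ 2*acc - 27))))
Answer: WP = (3*s = 2 → (∀s_1. ((4*s_1 ≤ 4*acc - 37 → (7/3)*s_1 > 3*acc - 11) ∧ 2*s_1 ≤ 2*acc - 17))) ∧ ((¬(3*s = 2)) → (((2*s ≤ c - 2 ∧ 3*acc ≠ -1) → ((4*s ≤ 12*c - 57 → (7/3)*s > 9*c - 26) ∧ 2*s ≤ 6*c - 27)) ∧ ((¬(2*s ≤ c - 2 ∧ 3*acc ≠ -1)) → ((4*c ≤ 4*acc - 57 → (7/3)*c > 3*acc - 68/3) ∧ 2*c ≤ 2*acc - 27))))


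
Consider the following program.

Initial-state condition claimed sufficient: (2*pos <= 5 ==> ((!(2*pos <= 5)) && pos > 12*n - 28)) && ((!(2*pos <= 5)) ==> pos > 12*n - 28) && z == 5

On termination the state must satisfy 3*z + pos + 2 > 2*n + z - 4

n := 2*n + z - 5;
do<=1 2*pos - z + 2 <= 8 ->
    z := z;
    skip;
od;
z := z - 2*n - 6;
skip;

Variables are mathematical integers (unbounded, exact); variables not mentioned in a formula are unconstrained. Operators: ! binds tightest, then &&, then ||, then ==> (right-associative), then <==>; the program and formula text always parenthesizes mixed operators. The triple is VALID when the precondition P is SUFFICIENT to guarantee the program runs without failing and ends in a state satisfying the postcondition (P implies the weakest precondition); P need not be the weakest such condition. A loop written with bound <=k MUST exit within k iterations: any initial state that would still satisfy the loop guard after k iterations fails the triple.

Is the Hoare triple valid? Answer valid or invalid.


Working backward. After the program, the postcondition 3*z + pos + 2 > 2*n + z - 4 must hold; in canonical form it is pos + 2*z > 2*n - 6.
Before skip: pos + 2*z > 2*n - 6
Before z := z - 2*n - 6: pos + 2*z > 6*n + 6
Before the loop (bound <=1), unroll the exhaustion recursion (WP_0 = exit-now case; WP_j = one more guarded iteration, up to j = 1):
  WP_0: (!(2*pos <= z + 6)) && pos + 2*z > 6*n + 6
  WP_1: (2*pos <= z + 6 ==> ((!(2*pos <= z + 6)) && pos + 2*z > 6*n + 6)) && ((!(2*pos <= z + 6)) ==> pos + 2*z > 6*n + 6)
So before the loop: (2*pos <= z + 6 ==> ((!(2*pos <= z + 6)) && pos + 2*z > 6*n + 6)) && ((!(2*pos <= z + 6)) ==> pos + 2*z > 6*n + 6)
Before n := 2*n + z - 5: (2*pos <= z + 6 ==> ((!(2*pos <= z + 6)) && pos > 12*n + 4*z - 24)) && ((!(2*pos <= z + 6)) ==> pos > 12*n + 4*z - 24)
The weakest precondition is (2*pos <= z + 6 ==> ((!(2*pos <= z + 6)) && pos > 12*n + 4*z - 24)) && ((!(2*pos <= z + 6)) ==> pos > 12*n + 4*z - 24).
Check whether (2*pos <= 5 ==> ((!(2*pos <= 5)) && pos > 12*n - 28)) && ((!(2*pos <= 5)) ==> pos > 12*n - 28) && z == 5 implies it.
Countermodel: at the initial state n = 1, pos = 8, z = 5, the precondition holds but the weakest precondition fails.
Answer: invalid


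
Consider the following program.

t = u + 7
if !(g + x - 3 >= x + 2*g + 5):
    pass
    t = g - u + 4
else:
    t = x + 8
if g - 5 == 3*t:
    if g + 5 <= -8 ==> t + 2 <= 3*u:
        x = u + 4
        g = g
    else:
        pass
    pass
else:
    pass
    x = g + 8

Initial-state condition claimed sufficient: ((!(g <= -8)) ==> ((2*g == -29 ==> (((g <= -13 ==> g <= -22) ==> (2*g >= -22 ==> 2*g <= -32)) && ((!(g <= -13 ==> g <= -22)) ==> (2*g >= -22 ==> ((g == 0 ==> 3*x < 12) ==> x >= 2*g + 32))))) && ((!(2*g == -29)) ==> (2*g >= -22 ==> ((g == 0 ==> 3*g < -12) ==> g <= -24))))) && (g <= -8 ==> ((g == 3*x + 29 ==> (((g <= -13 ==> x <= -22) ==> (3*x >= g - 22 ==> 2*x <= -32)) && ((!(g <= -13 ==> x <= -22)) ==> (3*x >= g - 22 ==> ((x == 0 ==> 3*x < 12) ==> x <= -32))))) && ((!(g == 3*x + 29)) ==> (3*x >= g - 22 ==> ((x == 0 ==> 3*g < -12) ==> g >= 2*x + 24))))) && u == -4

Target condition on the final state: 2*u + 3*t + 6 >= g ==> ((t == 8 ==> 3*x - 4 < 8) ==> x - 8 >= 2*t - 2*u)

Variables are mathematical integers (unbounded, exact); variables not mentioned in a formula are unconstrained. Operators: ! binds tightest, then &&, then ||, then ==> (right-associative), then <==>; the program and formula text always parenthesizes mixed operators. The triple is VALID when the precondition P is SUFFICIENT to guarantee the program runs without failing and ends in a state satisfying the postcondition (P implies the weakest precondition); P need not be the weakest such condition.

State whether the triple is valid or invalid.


Working backward. After the program, the postcondition 2*u + 3*t + 6 >= g ==> ((t == 8 ==> 3*x - 4 < 8) ==> x - 8 >= 2*t - 2*u) must hold; in canonical form it is 3*t + 2*u >= g - 6 ==> ((t == 8 ==> 3*x < 12) ==> 2*u + x >= 2*t + 8).
Then branch requires ((g <= -13 ==> t <= 3*u - 2) ==> (3*t + 2*u >= g - 6 ==> ((t == 8 ==> 3*u < 0) ==> 3*u >= 2*t + 4))) && ((!(g <= -13 ==> t <= 3*u - 2)) ==> (3*t + 2*u >= g - 6 ==> ((t == 8 ==> 3*x < 12) ==> 2*u + x >= 2*t + 8))); else branch requires 3*t + 2*u >= g - 6 ==> ((t == 8 ==> 3*g < -12) ==> g + 2*u >= 2*t).
Before the if: (g == 3*t + 5 ==> (((g <= -13 ==> t <= 3*u - 2) ==> (3*t + 2*u >= g - 6 ==> ((t == 8 ==> 3*u < 0) ==> 3*u >= 2*t + 4))) && ((!(g <= -13 ==> t <= 3*u - 2)) ==> (3*t + 2*u >= g - 6 ==> ((t == 8 ==> 3*x < 12) ==> 2*u + x >= 2*t + 8))))) && ((!(g == 3*t + 5)) ==> (3*t + 2*u >= g - 6 ==> ((t == 8 ==> 3*g < -12) ==> g + 2*u >= 2*t)))
Then branch requires (3*u == 2*g + 17 ==> (((g <= -13 ==> g <= 4*u - 6) ==> (2*g >= u - 18 ==> ((g == u + 4 ==> 3*u < 0) ==> 5*u >= 2*g + 12))) && ((!(g <= -13 ==> g <= 4*u - 6)) ==> (2*g >= u - 18 ==> ((g == u + 4 ==> 3*x < 12) ==> 4*u + x >= 2*g + 16))))) && ((!(3*u == 2*g + 17)) ==> (2*g >= u - 18 ==> ((g == u + 4 ==> 3*g < -12) ==> 4*u >= g + 8))); else branch requires (g == 3*x + 29 ==> (((g <= -13 ==> x <= 3*u - 10) ==> (2*u + 3*x >= g - 30 ==> ((x == 0 ==> 3*u < 0) ==> 3*u >= 2*x + 20))) && ((!(g <= -13 ==> x <= 3*u - 10)) ==> (2*u + 3*x >= g - 30 ==> ((x == 0 ==> 3*x < 12) ==> 2*u >= x + 24))))) && ((!(g == 3*x + 29)) ==> (2*u + 3*x >= g - 30 ==> ((x == 0 ==> 3*g < -12) ==> g + 2*u >= 2*x + 16))).
Before the if: ((!(g <= -8)) ==> ((3*u == 2*g + 17 ==> (((g <= -13 ==> g <= 4*u - 6) ==> (2*g >= u - 18 ==> ((g == u + 4 ==> 3*u < 0) ==> 5*u >= 2*g + 12))) && ((!(g <= -13 ==> g <= 4*u - 6)) ==> (2*g >= u - 18 ==> ((g == u + 4 ==> 3*x < 12) ==> 4*u + x >= 2*g + 16))))) && ((!(3*u == 2*g + 17)) ==> (2*g >= u - 18 ==> ((g == u + 4 ==> 3*g < -12) ==> 4*u >= g + 8))))) && (g <= -8 ==> ((g == 3*x + 29 ==> (((g <= -13 ==> x <= 3*u - 10) ==> (2*u + 3*x >= g - 30 ==> ((x == 0 ==> 3*u < 0) ==> 3*u >= 2*x + 20))) && ((!(g <= -13 ==> x <= 3*u - 10)) ==> (2*u + 3*x >= g - 30 ==> ((x == 0 ==> 3*x < 12) ==> 2*u >= x + 24))))) && ((!(g == 3*x + 29)) ==> (2*u + 3*x >= g - 30 ==> ((x == 0 ==> 3*g < -12) ==> g + 2*u >= 2*x + 16)))))
Before t := u + 7: ((!(g <= -8)) ==> ((3*u == 2*g + 17 ==> (((g <= -13 ==> g <= 4*u - 6) ==> (2*g >= u - 18 ==> ((g == u + 4 ==> 3*u < 0) ==> 5*u >= 2*g + 12))) && ((!(g <= -13 ==> g <= 4*u - 6)) ==> (2*g >= u - 18 ==> ((g == u + 4 ==> 3*x < 12) ==> 4*u + x >= 2*g + 16))))) && ((!(3*u == 2*g + 17)) ==> (2*g >= u - 18 ==> ((g == u + 4 ==> 3*g < -12) ==> 4*u >= g + 8))))) && (g <= -8 ==> ((g == 3*x + 29 ==> (((g <= -13 ==> x <= 3*u - 10) ==> (2*u + 3*x >= g - 30 ==> ((x == 0 ==> 3*u < 0) ==> 3*u >= 2*x + 20))) && ((!(g <= -13 ==> x <= 3*u - 10)) ==> (2*u + 3*x >= g - 30 ==> ((x == 0 ==> 3*x < 12) ==> 2*u >= x + 24))))) && ((!(g == 3*x + 29)) ==> (2*u + 3*x >= g - 30 ==> ((x == 0 ==> 3*g < -12) ==> g + 2*u >= 2*x + 16)))))
The weakest precondition is ((!(g <= -8)) ==> ((3*u == 2*g + 17 ==> (((g <= -13 ==> g <= 4*u - 6) ==> (2*g >= u - 18 ==> ((g == u + 4 ==> 3*u < 0) ==> 5*u >= 2*g + 12))) && ((!(g <= -13 ==> g <= 4*u - 6)) ==> (2*g >= u - 18 ==> ((g == u + 4 ==> 3*x < 12) ==> 4*u + x >= 2*g + 16))))) && ((!(3*u == 2*g + 17)) ==> (2*g >= u - 18 ==> ((g == u + 4 ==> 3*g < -12) ==> 4*u >= g + 8))))) && (g <= -8 ==> ((g == 3*x + 29 ==> (((g <= -13 ==> x <= 3*u - 10) ==> (2*u + 3*x >= g - 30 ==> ((x == 0 ==> 3*u < 0) ==> 3*u >= 2*x + 20))) && ((!(g <= -13 ==> x <= 3*u - 10)) ==> (2*u + 3*x >= g - 30 ==> ((x == 0 ==> 3*x < 12) ==> 2*u >= x + 24))))) && ((!(g == 3*x + 29)) ==> (2*u + 3*x >= g - 30 ==> ((x == 0 ==> 3*g < -12) ==> g + 2*u >= 2*x + 16))))).
Check whether ((!(g <= -8)) ==> ((2*g == -29 ==> (((g <= -13 ==> g <= -22) ==> (2*g >= -22 ==> 2*g <= -32)) && ((!(g <= -13 ==> g <= -22)) ==> (2*g >= -22 ==> ((g == 0 ==> 3*x < 12) ==> x >= 2*g + 32))))) && ((!(2*g == -29)) ==> (2*g >= -22 ==> ((g == 0 ==> 3*g < -12) ==> g <= -24))))) && (g <= -8 ==> ((g == 3*x + 29 ==> (((g <= -13 ==> x <= -22) ==> (3*x >= g - 22 ==> 2*x <= -32)) && ((!(g <= -13 ==> x <= -22)) ==> (3*x >= g - 22 ==> ((x == 0 ==> 3*x < 12) ==> x <= -32))))) && ((!(g == 3*x + 29)) ==> (3*x >= g - 22 ==> ((x == 0 ==> 3*g < -12) ==> g >= 2*x + 24))))) && u == -4 implies it.
Every state satisfying the precondition satisfies the weakest precondition: the implication holds.
Answer: valid


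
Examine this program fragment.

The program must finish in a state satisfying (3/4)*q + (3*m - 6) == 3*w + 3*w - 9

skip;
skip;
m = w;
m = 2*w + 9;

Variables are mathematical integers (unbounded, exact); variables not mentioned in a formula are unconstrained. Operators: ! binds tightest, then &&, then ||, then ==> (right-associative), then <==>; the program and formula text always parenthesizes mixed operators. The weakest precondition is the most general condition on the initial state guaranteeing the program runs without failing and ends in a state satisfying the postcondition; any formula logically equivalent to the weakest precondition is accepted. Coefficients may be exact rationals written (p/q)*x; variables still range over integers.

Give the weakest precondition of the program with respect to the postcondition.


Working backward. After the program, the postcondition (3/4)*q + (3*m - 6) == 3*w + 3*w - 9 must hold; in canonical form it is 3*m + (3/4)*q == 6*w - 3.
Before m := 2*w + 9: (3/4)*q == -30
Before m := w: (3/4)*q == -30
Before skip: (3/4)*q == -30
Before skip: (3/4)*q == -30
Answer: WP = (3/4)*q == -30


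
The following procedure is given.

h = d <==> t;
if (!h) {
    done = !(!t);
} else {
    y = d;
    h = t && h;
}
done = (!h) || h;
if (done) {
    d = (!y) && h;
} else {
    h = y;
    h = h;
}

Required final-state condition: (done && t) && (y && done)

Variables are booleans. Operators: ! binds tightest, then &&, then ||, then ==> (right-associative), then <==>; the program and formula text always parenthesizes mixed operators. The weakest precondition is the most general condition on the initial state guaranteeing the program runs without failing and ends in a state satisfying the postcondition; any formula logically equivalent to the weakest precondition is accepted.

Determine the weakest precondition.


Working backward. After the program, the postcondition (done && t) && (y && done) must hold; in canonical form it is done && t && y.
Then branch requires done && t && y; else branch requires done && t && y.
Before the if: (done ==> (done && t && y)) && ((!done) ==> (done && t && y))
Before done := (!h) || h: t && y
Then branch requires t && y; else branch requires t && d.
Before the if: ((!h) ==> (t && y)) && (h ==> (t && d))
Before h := d <==> t: ((!(d <==> t)) ==> (t && y)) && ((d <==> t) ==> (t && d))
Answer: WP = ((!(d <==> t)) ==> (t && y)) && ((d <==> t) ==> (t && d))


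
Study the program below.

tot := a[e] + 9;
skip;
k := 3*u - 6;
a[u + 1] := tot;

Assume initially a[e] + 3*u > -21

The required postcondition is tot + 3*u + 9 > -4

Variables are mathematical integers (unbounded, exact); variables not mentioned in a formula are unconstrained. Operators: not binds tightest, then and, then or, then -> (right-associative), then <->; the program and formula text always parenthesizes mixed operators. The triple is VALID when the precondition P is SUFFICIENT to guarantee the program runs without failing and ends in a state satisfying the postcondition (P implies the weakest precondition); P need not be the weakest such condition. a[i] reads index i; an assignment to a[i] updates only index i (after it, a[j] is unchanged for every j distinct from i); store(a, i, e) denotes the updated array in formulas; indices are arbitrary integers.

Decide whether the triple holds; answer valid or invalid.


Working backward. After the program, the postcondition tot + 3*u + 9 > -4 must hold; in canonical form it is tot + 3*u > -13.
Before a[u + 1] := tot: tot + 3*u > -13
Before k := 3*u - 6: tot + 3*u > -13
Before skip: tot + 3*u > -13
Before tot := a[e] + 9: a[e] + 3*u > -22
The weakest precondition is a[e] + 3*u > -22.
Check whether a[e] + 3*u > -21 implies it.
Every state satisfying the precondition satisfies the weakest precondition: the implication holds.
Answer: valid


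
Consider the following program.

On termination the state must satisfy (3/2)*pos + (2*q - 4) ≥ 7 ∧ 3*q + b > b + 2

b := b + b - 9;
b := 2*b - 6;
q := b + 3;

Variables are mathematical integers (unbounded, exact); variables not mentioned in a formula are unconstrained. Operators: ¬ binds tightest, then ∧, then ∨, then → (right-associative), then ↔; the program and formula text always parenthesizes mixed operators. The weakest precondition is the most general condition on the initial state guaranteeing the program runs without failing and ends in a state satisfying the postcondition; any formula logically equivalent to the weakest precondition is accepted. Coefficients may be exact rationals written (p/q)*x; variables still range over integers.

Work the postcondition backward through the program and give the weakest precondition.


Working backward. After the program, the postcondition (3/2)*pos + (2*q - 4) ≥ 7 ∧ 3*q + b > b + 2 must hold; in canonical form it is (3/2)*pos + 2*q ≥ 11 ∧ 3*q > 2.
Before q := b + 3: 2*b + (3/2)*pos ≥ 5 ∧ 3*b > -7
Before b := 2*b - 6: 4*b + (3/2)*pos ≥ 17 ∧ 6*b > 11
Before b := b + b - 9: 8*b + (3/2)*pos ≥ 53 ∧ 12*b > 65
Answer: WP = 8*b + (3/2)*pos ≥ 53 ∧ 12*b > 65


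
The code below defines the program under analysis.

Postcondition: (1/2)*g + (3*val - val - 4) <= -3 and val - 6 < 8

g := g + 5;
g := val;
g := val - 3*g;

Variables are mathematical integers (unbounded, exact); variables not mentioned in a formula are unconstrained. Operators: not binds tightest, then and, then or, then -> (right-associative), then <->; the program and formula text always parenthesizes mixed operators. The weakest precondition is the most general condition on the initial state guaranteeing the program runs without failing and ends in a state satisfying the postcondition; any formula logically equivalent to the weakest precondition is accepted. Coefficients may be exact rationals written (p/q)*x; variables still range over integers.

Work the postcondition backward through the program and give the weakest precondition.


Working backward. After the program, the postcondition (1/2)*g + (3*val - val - 4) <= -3 and val - 6 < 8 must hold; in canonical form it is (1/2)*g + 2*val <= 1 and val < 14.
Before g := val - 3*g: (5/2)*val <= (3/2)*g + 1 and val < 14
Before g := val: val <= 1 and val < 14
Before g := g + 5: val <= 1 and val < 14
Answer: WP = val <= 1 and val < 14


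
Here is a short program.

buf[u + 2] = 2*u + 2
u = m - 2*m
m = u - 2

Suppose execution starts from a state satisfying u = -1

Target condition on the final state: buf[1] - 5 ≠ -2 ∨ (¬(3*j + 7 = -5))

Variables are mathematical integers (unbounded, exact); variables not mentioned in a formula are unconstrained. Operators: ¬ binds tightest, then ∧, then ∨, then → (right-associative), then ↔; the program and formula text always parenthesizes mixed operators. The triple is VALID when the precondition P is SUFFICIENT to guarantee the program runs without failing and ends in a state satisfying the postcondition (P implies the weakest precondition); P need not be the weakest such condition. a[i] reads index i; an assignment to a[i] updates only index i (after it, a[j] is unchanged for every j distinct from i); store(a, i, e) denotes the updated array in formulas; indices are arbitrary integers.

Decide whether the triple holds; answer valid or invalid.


Working backward. After the program, the postcondition buf[1] - 5 ≠ -2 ∨ (¬(3*j + 7 = -5)) must hold; in canonical form it is buf[1] ≠ 3 ∨ (¬(3*j = -12)).
Before m := u - 2: buf[1] ≠ 3 ∨ (¬(3*j = -12))
Before u := m - 2*m: buf[1] ≠ 3 ∨ (¬(3*j = -12))
Before buf[u + 2] := 2*u + 2: store(buf, u + 2, 2*u + 2)[1] ≠ 3 ∨ (¬(3*j = -12))
The weakest precondition is store(buf, u + 2, 2*u + 2)[1] ≠ 3 ∨ (¬(3*j = -12)).
Check whether u = -1 implies it.
Every state satisfying the precondition satisfies the weakest precondition: the implication holds.
Answer: valid


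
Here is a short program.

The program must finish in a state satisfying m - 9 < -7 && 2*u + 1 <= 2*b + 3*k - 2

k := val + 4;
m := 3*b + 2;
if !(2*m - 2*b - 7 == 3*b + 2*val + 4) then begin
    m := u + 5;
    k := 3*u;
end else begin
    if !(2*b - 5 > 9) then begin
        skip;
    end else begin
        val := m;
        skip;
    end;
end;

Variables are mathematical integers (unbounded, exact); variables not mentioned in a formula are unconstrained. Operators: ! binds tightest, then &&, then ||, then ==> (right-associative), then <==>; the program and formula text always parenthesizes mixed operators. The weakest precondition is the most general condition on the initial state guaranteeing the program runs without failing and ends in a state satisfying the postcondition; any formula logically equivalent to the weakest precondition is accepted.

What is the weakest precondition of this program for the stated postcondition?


Working backward. After the program, the postcondition m - 9 < -7 && 2*u + 1 <= 2*b + 3*k - 2 must hold; in canonical form it is m < 2 && 2*u <= 2*b + 3*k - 3.
Then branch requires u < -3 && 2*b + 7*u >= 3; else branch requires ((!(2*b > 14)) ==> (m < 2 && 2*u <= 2*b + 3*k - 3)) && (2*b > 14 ==> (m < 2 && 2*u <= 2*b + 3*k - 3)).
Before the if: ((!(2*m == 5*b + 2*val + 11)) ==> (u < -3 && 2*b + 7*u >= 3)) && (2*m == 5*b + 2*val + 11 ==> (((!(2*b > 14)) ==> (m < 2 && 2*u <= 2*b + 3*k - 3)) && (2*b > 14 ==> (m < 2 && 2*u <= 2*b + 3*k - 3))))
Before m := 3*b + 2: ((!(b == 2*val + 7)) ==> (u < -3 && 2*b + 7*u >= 3)) && (b == 2*val + 7 ==> (((!(2*b > 14)) ==> (3*b < 0 && 2*u <= 2*b + 3*k - 3)) && (2*b > 14 ==> (3*b < 0 && 2*u <= 2*b + 3*k - 3))))
Before k := val + 4: ((!(b == 2*val + 7)) ==> (u < -3 && 2*b + 7*u >= 3)) && (b == 2*val + 7 ==> (((!(2*b > 14)) ==> (3*b < 0 && 2*u <= 2*b + 3*val + 9)) && (2*b > 14 ==> (3*b < 0 && 2*u <= 2*b + 3*val + 9))))
Answer: WP = ((!(b == 2*val + 7)) ==> (u < -3 && 2*b + 7*u >= 3)) && (b == 2*val + 7 ==> (((!(2*b > 14)) ==> (3*b < 0 && 2*u <= 2*b + 3*val + 9)) && (2*b > 14 ==> (3*b < 0 && 2*u <= 2*b + 3*val + 9))))


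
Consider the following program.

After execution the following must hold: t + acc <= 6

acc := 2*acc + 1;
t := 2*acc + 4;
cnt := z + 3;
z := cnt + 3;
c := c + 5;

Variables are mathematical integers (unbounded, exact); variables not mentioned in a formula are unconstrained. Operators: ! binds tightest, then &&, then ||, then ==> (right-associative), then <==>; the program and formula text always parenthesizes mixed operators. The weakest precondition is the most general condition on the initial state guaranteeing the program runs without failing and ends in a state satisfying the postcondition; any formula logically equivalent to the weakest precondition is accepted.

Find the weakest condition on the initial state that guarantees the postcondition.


Working backward. After the program, the postcondition t + acc <= 6 must hold; in canonical form it is acc + t <= 6.
Before c := c + 5: acc + t <= 6
Before z := cnt + 3: acc + t <= 6
Before cnt := z + 3: acc + t <= 6
Before t := 2*acc + 4: 3*acc <= 2
Before acc := 2*acc + 1: 6*acc <= -1
Answer: WP = 6*acc <= -1


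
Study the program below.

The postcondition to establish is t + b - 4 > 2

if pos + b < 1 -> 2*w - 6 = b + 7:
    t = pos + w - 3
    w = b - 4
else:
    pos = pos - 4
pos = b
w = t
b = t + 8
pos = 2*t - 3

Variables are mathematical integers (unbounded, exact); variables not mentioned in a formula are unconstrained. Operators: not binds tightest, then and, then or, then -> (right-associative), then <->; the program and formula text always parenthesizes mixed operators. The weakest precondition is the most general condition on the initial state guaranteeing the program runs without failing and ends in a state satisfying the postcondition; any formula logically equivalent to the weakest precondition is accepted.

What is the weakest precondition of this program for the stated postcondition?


Working backward. After the program, the postcondition t + b - 4 > 2 must hold; in canonical form it is b + t > 6.
Before pos := 2*t - 3: b + t > 6
Before b := t + 8: 2*t > -2
Before w := t: 2*t > -2
Before pos := b: 2*t > -2
Then branch requires 2*pos + 2*w > 4; else branch requires 2*t > -2.
Before the if: ((b + pos < 1 -> 2*w = b + 13) -> 2*pos + 2*w > 4) and ((not (b + pos < 1 -> 2*w = b + 13)) -> 2*t > -2)
Answer: WP = ((b + pos < 1 -> 2*w = b + 13) -> 2*pos + 2*w > 4) and ((not (b + pos < 1 -> 2*w = b + 13)) -> 2*t > -2)


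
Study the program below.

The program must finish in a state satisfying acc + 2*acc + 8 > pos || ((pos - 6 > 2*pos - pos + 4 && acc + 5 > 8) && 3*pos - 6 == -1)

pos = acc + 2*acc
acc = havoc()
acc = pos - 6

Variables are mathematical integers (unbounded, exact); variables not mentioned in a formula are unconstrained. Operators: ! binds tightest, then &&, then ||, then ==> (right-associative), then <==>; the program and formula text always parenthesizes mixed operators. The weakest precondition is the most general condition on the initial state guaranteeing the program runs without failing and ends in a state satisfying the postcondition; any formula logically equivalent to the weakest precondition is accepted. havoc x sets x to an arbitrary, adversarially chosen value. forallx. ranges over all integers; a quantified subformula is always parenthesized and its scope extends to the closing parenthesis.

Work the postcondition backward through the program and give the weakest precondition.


Working backward. After the program, the postcondition acc + 2*acc + 8 > pos || ((pos - 6 > 2*pos - pos + 4 && acc + 5 > 8) && 3*pos - 6 == -1) must hold; in canonical form it is 3*acc > pos - 8.
Before acc := pos - 6: 2*pos > 10
Before havoc acc: 2*pos > 10
Before pos := acc + 2*acc: 6*acc > 10
Answer: WP = 6*acc > 10


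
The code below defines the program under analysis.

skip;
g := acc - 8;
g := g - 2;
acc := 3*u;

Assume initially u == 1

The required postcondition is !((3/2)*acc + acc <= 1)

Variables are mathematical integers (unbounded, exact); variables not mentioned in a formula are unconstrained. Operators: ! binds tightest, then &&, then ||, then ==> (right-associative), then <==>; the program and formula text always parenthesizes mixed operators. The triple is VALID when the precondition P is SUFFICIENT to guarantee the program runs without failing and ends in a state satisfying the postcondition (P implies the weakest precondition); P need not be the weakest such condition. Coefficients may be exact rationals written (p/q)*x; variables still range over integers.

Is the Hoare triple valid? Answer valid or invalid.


Working backward. After the program, the postcondition !((3/2)*acc + acc <= 1) must hold; in canonical form it is !((5/2)*acc <= 1).
Before acc := 3*u: !((15/2)*u <= 1)
Before g := g - 2: !((15/2)*u <= 1)
Before g := acc - 8: !((15/2)*u <= 1)
Before skip: !((15/2)*u <= 1)
The weakest precondition is !((15/2)*u <= 1).
Check whether u == 1 implies it.
Every state satisfying the precondition satisfies the weakest precondition: the implication holds.
Answer: valid


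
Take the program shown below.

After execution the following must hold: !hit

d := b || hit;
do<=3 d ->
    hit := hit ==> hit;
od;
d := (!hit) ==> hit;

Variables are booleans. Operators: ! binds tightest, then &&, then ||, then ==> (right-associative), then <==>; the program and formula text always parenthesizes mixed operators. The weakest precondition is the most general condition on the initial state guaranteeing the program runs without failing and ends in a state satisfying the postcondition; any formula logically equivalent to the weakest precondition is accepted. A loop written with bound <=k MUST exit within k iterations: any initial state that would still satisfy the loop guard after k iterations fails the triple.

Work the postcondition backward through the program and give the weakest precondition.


Working backward. After the program, !hit must hold.
Before d := (!hit) ==> hit: !hit
Before the loop (bound <=3), unroll the exhaustion recursion (WP_0 = exit-now case; WP_j = one more guarded iteration, up to j = 3):
  WP_0: (!d) && (!hit)
  WP_1: (!d) && ((!d) ==> (!hit))
  WP_2: (!d) && ((!d) ==> (!hit))
  WP_3: (!d) && ((!d) ==> (!hit))
So before the loop: (!d) && ((!d) ==> (!hit))
Before d := b || hit: (!(b || hit)) && ((!(b || hit)) ==> (!hit))
Answer: WP = (!(b || hit)) && ((!(b || hit)) ==> (!hit))


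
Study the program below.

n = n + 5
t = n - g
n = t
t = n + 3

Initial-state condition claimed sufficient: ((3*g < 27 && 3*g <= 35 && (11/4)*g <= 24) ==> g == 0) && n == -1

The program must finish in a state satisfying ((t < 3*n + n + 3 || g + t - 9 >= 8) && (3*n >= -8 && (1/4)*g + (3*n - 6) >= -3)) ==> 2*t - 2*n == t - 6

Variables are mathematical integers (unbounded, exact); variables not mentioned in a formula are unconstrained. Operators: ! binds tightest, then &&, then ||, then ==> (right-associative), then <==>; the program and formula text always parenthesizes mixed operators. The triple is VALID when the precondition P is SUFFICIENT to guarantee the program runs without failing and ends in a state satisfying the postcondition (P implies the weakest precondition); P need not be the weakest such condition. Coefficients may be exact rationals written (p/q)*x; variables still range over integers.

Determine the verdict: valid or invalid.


Working backward. After the program, the postcondition ((t < 3*n + n + 3 || g + t - 9 >= 8) && (3*n >= -8 && (1/4)*g + (3*n - 6) >= -3)) ==> 2*t - 2*n == t - 6 must hold; in canonical form it is ((t < 4*n + 3 || g + t >= 17) && 3*n >= -8 && (1/4)*g + 3*n >= 3) ==> t == 2*n - 6.
Before t := n + 3: ((3*n > 0 || g + n >= 14) && 3*n >= -8 && (1/4)*g + 3*n >= 3) ==> n == 9
Before n := t: ((3*t > 0 || g + t >= 14) && 3*t >= -8 && (1/4)*g + 3*t >= 3) ==> t == 9
Before t := n - g: ((3*n > 3*g || n >= 14) && 3*n >= 3*g - 8 && 3*n >= (11/4)*g + 3) ==> n == g + 9
Before n := n + 5: ((3*n > 3*g - 15 || n >= 9) && 3*n >= 3*g - 23 && 3*n >= (11/4)*g - 12) ==> n == g + 4
The weakest precondition is ((3*n > 3*g - 15 || n >= 9) && 3*n >= 3*g - 23 && 3*n >= (11/4)*g - 12) ==> n == g + 4.
Check whether ((3*g < 27 && 3*g <= 35 && (11/4)*g <= 24) ==> g == 0) && n == -1 implies it.
Countermodel: at the initial state g = 0, n = -1, the precondition holds but the weakest precondition fails.
Answer: invalid


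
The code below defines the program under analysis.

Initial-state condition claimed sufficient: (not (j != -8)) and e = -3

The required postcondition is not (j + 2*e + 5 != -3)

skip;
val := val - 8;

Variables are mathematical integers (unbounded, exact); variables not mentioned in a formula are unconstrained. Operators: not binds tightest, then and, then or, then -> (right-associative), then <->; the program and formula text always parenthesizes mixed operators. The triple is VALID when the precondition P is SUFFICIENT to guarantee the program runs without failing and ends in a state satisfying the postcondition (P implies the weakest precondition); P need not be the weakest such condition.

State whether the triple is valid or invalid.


Working backward. After the program, the postcondition not (j + 2*e + 5 != -3) must hold; in canonical form it is not (2*e + j != -8).
Before val := val - 8: not (2*e + j != -8)
Before skip: not (2*e + j != -8)
The weakest precondition is not (2*e + j != -8).
Check whether (not (j != -8)) and e = -3 implies it.
Countermodel: at the initial state e = -3, j = -8, the precondition holds but the weakest precondition fails.
Answer: invalid


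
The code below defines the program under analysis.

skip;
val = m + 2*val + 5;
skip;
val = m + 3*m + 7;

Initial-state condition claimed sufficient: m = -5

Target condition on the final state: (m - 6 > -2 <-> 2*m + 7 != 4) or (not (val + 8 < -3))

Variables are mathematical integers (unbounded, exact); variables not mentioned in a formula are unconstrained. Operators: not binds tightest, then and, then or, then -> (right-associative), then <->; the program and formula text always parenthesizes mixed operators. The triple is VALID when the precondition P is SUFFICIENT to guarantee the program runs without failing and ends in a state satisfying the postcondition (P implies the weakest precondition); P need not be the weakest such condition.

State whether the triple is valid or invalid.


Working backward. After the program, the postcondition (m - 6 > -2 <-> 2*m + 7 != 4) or (not (val + 8 < -3)) must hold; in canonical form it is (m > 4 <-> 2*m != -3) or (not (val < -11)).
Before val := m + 3*m + 7: (m > 4 <-> 2*m != -3) or (not (4*m < -18))
Before skip: (m > 4 <-> 2*m != -3) or (not (4*m < -18))
Before val := m + 2*val + 5: (m > 4 <-> 2*m != -3) or (not (4*m < -18))
Before skip: (m > 4 <-> 2*m != -3) or (not (4*m < -18))
The weakest precondition is (m > 4 <-> 2*m != -3) or (not (4*m < -18)).
Check whether m = -5 implies it.
Countermodel: at the initial state m = -5, the precondition holds but the weakest precondition fails.
Answer: invalid


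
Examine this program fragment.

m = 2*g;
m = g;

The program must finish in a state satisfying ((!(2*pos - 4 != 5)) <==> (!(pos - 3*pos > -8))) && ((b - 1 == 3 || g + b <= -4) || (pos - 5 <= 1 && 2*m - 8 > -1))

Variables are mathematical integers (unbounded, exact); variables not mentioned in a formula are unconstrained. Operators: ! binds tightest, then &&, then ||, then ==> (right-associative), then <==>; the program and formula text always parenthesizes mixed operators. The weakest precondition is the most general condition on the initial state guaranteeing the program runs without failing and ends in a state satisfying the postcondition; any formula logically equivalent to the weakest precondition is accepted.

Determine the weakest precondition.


Working backward. After the program, the postcondition ((!(2*pos - 4 != 5)) <==> (!(pos - 3*pos > -8))) && ((b - 1 == 3 || g + b <= -4) || (pos - 5 <= 1 && 2*m - 8 > -1)) must hold; in canonical form it is ((!(2*pos != 9)) <==> (!(2*pos < 8))) && (b == 4 || b + g <= -4 || (pos <= 6 && 2*m > 7)).
Before m := g: ((!(2*pos != 9)) <==> (!(2*pos < 8))) && (b == 4 || b + g <= -4 || (pos <= 6 && 2*g > 7))
Before m := 2*g: ((!(2*pos != 9)) <==> (!(2*pos < 8))) && (b == 4 || b + g <= -4 || (pos <= 6 && 2*g > 7))
Answer: WP = ((!(2*pos != 9)) <==> (!(2*pos < 8))) && (b == 4 || b + g <= -4 || (pos <= 6 && 2*g > 7))
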